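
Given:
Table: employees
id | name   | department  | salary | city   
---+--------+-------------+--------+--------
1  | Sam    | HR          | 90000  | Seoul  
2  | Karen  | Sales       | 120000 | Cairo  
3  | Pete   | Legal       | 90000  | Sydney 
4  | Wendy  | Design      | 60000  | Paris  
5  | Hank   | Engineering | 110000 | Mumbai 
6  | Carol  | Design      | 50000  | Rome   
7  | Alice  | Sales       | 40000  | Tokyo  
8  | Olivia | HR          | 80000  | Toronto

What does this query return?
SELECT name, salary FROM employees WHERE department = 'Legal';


Filtering: department = 'Legal'
Matching rows: 1

1 rows:
Pete, 90000


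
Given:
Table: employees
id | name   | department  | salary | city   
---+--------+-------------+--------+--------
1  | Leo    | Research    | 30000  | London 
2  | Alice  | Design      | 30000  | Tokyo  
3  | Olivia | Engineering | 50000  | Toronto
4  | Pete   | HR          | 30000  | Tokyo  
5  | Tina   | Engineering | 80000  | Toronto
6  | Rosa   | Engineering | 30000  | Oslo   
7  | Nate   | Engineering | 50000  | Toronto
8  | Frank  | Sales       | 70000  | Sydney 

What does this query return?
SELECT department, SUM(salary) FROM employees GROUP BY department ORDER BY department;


Summing salary within each department:
  Design: 30000 = 30000
  Engineering: 50000 + 80000 + 30000 + 50000 = 210000
  HR: 30000 = 30000
  Research: 30000 = 30000
  Sales: 70000 = 70000


5 groups:
Design, 30000
Engineering, 210000
HR, 30000
Research, 30000
Sales, 70000


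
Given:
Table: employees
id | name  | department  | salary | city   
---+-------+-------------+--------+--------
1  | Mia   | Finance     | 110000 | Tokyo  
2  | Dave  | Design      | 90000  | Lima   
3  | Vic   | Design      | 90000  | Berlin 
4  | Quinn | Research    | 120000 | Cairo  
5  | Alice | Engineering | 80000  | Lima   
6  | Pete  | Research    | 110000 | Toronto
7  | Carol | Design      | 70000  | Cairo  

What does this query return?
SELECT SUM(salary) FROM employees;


SUM(salary) = 110000 + 90000 + 90000 + 120000 + 80000 + 110000 + 70000 = 670000

670000


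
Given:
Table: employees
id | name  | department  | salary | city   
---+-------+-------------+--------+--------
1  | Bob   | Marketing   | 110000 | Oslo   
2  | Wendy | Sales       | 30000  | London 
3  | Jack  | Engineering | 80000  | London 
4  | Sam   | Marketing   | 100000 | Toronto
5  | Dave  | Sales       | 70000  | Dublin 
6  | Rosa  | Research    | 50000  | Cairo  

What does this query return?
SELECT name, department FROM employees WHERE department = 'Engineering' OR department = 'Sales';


Filtering: department = 'Engineering' OR 'Sales'
Matching: 3 rows

3 rows:
Wendy, Sales
Jack, Engineering
Dave, Sales


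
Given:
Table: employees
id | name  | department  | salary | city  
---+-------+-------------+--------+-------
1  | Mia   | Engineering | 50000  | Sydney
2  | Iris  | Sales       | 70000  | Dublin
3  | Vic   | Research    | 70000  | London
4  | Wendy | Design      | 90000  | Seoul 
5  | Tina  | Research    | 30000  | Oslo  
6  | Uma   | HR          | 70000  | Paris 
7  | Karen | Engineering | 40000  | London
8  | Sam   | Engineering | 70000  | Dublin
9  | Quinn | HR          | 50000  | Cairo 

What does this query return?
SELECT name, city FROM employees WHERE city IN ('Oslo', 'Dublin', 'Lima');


Filtering: city IN ('Oslo', 'Dublin', 'Lima')
Matching: 3 rows

3 rows:
Iris, Dublin
Tina, Oslo
Sam, Dublin


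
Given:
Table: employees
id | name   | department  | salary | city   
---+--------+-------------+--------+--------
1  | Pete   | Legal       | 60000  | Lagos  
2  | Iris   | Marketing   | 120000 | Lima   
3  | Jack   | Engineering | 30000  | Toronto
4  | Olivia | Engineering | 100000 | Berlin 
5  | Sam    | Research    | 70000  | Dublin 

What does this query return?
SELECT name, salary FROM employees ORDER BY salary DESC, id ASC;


Sorting by salary DESC, then id ASC for ties

5 rows:
Iris, 120000
Olivia, 100000
Sam, 70000
Pete, 60000
Jack, 30000


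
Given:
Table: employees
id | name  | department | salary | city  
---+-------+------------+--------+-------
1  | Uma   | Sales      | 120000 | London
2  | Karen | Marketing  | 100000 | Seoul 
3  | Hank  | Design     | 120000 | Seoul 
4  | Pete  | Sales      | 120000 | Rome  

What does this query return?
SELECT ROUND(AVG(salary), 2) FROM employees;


SUM(salary) = 460000
COUNT = 4
ROUND(AVG, 2) = ROUND(460000 / 4, 2) = 115000.0

115000.0


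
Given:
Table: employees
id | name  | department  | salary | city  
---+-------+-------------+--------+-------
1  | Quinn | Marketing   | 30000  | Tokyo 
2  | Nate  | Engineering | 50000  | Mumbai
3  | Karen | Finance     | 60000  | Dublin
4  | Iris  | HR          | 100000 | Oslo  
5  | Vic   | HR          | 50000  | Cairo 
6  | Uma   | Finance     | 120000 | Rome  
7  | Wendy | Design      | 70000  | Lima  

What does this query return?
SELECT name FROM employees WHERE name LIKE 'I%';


LIKE 'I%' matches names starting with 'I'
Matching: 1

1 rows:
Iris


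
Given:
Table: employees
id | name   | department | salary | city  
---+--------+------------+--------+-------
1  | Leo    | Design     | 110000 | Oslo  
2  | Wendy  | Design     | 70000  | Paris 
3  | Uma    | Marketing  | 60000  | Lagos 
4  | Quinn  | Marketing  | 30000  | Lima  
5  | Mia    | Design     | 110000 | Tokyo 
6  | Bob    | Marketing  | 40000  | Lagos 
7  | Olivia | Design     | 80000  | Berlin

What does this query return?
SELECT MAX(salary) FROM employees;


Salaries: 110000, 70000, 60000, 30000, 110000, 40000, 80000
MAX = 110000

110000


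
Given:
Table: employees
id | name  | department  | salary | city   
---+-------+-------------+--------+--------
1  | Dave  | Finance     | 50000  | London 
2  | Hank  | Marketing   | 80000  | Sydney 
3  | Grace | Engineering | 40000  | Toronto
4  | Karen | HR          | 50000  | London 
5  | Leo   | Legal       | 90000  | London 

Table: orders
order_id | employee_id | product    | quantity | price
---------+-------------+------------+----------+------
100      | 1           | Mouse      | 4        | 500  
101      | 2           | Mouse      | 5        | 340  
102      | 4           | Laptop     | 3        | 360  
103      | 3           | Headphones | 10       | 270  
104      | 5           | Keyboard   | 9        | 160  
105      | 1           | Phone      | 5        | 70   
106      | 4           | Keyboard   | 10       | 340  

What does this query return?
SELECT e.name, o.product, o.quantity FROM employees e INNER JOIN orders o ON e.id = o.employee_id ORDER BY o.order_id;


Joining employees.id = orders.employee_id:
  employee Dave (id=1) -> order Mouse
  employee Hank (id=2) -> order Mouse
  employee Karen (id=4) -> order Laptop
  employee Grace (id=3) -> order Headphones
  employee Leo (id=5) -> order Keyboard
  employee Dave (id=1) -> order Phone
  employee Karen (id=4) -> order Keyboard


7 rows:
Dave, Mouse, 4
Hank, Mouse, 5
Karen, Laptop, 3
Grace, Headphones, 10
Leo, Keyboard, 9
Dave, Phone, 5
Karen, Keyboard, 10


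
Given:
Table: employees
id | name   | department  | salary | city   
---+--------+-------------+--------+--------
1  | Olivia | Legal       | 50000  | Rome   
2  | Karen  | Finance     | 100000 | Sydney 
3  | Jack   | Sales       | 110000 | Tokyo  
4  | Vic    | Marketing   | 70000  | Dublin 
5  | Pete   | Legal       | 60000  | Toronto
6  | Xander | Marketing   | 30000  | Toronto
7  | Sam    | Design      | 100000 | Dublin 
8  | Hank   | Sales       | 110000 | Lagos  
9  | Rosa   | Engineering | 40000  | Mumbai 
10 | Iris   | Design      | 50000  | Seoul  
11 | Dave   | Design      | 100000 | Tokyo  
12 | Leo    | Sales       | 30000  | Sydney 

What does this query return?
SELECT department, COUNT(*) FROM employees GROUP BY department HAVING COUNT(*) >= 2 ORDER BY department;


Groups with count >= 2:
  Design: 3 -> PASS
  Legal: 2 -> PASS
  Marketing: 2 -> PASS
  Sales: 3 -> PASS
  Engineering: 1 -> filtered out
  Finance: 1 -> filtered out


4 groups:
Design, 3
Legal, 2
Marketing, 2
Sales, 3


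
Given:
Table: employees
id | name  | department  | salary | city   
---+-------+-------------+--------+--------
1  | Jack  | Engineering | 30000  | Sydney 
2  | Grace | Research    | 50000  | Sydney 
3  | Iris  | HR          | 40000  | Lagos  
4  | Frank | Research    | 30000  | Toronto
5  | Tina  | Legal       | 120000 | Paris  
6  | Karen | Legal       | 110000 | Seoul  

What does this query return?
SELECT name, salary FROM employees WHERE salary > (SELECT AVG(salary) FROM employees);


Subquery: AVG(salary) = 63333.33
Filtering: salary > 63333.33
  Tina (120000) -> MATCH
  Karen (110000) -> MATCH


2 rows:
Tina, 120000
Karen, 110000


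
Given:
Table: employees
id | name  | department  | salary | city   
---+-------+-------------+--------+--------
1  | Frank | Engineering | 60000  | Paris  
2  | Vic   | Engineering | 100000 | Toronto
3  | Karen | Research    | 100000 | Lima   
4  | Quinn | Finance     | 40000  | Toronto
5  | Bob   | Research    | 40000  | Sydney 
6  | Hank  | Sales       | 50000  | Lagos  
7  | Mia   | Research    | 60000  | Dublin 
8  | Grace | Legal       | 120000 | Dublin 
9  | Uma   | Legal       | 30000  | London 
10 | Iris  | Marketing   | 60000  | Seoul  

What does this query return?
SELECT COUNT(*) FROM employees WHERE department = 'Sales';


Counting rows where department = 'Sales'
  Hank -> MATCH


1


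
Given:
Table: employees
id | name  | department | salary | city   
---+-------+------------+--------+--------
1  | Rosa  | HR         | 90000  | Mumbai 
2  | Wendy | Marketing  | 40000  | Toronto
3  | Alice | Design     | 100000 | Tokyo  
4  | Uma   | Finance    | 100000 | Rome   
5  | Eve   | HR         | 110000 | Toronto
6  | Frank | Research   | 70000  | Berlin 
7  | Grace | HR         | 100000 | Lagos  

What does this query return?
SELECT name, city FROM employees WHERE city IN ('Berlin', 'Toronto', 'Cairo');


Filtering: city IN ('Berlin', 'Toronto', 'Cairo')
Matching: 3 rows

3 rows:
Wendy, Toronto
Eve, Toronto
Frank, Berlin


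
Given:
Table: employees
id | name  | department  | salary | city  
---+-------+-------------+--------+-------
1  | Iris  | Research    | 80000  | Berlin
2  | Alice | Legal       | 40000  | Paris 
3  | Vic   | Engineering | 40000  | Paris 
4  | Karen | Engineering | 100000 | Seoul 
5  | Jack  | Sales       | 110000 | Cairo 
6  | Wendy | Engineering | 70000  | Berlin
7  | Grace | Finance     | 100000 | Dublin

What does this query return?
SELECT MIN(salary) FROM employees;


Salaries: 80000, 40000, 40000, 100000, 110000, 70000, 100000
MIN = 40000

40000


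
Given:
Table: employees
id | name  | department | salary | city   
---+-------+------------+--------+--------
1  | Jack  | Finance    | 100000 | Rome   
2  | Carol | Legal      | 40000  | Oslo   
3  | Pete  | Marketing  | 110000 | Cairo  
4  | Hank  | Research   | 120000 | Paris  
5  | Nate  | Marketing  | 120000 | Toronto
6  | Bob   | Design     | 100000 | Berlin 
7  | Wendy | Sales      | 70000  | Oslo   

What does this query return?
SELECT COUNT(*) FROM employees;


COUNT(*) counts all rows

7


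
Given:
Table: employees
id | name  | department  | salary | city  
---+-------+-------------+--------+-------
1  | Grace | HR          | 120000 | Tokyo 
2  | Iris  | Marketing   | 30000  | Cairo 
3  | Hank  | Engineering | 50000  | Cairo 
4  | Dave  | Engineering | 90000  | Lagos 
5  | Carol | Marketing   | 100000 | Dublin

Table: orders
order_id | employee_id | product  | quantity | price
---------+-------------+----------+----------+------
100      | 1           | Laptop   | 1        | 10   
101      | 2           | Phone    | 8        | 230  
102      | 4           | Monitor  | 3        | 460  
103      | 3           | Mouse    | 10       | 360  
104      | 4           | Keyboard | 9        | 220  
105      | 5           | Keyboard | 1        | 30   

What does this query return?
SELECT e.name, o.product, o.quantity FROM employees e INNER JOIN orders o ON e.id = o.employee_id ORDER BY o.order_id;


Joining employees.id = orders.employee_id:
  employee Grace (id=1) -> order Laptop
  employee Iris (id=2) -> order Phone
  employee Dave (id=4) -> order Monitor
  employee Hank (id=3) -> order Mouse
  employee Dave (id=4) -> order Keyboard
  employee Carol (id=5) -> order Keyboard


6 rows:
Grace, Laptop, 1
Iris, Phone, 8
Dave, Monitor, 3
Hank, Mouse, 10
Dave, Keyboard, 9
Carol, Keyboard, 1


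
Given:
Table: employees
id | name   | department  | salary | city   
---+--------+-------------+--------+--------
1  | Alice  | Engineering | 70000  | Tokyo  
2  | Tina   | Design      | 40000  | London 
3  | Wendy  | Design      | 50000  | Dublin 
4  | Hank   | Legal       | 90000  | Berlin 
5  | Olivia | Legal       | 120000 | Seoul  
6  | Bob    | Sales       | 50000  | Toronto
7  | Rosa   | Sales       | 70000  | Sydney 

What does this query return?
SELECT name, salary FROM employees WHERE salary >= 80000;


Filtering: salary >= 80000
Matching: 2 rows

2 rows:
Hank, 90000
Olivia, 120000


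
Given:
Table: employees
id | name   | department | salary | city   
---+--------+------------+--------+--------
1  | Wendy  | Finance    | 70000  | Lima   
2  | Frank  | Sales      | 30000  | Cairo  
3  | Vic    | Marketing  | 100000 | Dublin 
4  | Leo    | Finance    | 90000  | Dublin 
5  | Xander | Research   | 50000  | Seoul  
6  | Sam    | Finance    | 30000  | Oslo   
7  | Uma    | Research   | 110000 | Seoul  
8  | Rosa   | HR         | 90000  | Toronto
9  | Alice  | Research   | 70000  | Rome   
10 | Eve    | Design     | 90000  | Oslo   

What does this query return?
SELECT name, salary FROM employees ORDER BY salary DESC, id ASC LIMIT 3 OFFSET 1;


Sort by salary DESC (id ASC tiebreak), then skip 1 and take 3
Rows 2 through 4

3 rows:
Vic, 100000
Leo, 90000
Rosa, 90000


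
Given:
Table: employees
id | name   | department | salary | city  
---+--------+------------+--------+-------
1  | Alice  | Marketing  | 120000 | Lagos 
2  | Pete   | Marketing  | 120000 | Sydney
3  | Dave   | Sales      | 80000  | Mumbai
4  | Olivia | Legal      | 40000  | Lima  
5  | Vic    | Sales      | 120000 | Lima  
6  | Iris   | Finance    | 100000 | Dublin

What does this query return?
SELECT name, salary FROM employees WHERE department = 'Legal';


Filtering: department = 'Legal'
Matching rows: 1

1 rows:
Olivia, 40000


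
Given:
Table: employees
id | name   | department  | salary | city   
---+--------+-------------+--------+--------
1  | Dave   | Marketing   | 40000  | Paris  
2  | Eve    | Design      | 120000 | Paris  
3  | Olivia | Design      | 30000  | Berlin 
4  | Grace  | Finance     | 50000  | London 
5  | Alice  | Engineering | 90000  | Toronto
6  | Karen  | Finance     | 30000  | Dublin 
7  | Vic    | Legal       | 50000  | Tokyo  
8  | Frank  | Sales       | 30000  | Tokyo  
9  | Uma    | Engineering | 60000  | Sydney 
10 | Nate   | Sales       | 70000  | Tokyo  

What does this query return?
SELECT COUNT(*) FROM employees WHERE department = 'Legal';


Counting rows where department = 'Legal'
  Vic -> MATCH


1


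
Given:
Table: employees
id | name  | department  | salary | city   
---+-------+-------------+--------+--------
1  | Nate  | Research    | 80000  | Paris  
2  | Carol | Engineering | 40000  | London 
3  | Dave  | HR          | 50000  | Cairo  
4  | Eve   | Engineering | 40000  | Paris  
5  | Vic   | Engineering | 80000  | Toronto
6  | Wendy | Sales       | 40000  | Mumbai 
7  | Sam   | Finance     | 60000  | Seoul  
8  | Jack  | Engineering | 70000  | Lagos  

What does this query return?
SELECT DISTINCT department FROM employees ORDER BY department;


All 'department' values (row order): Research, Engineering, HR, Engineering, Engineering, Sales, Finance, Engineering
Removing duplicates leaves 5 unique value(s).

5 values:
Engineering
Finance
HR
Research
Sales


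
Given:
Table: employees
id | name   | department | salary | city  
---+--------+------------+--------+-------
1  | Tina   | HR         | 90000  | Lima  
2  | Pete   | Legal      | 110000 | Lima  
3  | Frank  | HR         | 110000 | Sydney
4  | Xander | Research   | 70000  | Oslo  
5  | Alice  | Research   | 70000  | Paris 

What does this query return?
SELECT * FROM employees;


SELECT * returns all 5 rows with all columns

5 rows:
1, Tina, HR, 90000, Lima
2, Pete, Legal, 110000, Lima
3, Frank, HR, 110000, Sydney
4, Xander, Research, 70000, Oslo
5, Alice, Research, 70000, Paris


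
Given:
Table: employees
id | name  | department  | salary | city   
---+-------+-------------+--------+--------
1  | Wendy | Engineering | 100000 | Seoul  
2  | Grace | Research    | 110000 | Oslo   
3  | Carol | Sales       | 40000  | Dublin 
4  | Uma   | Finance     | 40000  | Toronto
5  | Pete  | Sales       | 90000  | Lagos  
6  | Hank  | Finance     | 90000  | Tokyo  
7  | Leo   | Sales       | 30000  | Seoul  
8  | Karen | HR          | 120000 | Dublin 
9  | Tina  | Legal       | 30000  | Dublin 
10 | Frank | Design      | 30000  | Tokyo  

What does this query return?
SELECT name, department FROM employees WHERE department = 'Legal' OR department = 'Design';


Filtering: department = 'Legal' OR 'Design'
Matching: 2 rows

2 rows:
Tina, Legal
Frank, Design


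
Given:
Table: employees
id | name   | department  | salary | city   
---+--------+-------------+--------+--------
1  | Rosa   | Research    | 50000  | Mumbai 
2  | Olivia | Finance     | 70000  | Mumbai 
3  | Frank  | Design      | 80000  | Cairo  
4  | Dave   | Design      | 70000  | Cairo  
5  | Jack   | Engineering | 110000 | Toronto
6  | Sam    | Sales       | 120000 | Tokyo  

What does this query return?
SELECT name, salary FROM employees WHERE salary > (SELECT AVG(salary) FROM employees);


Subquery: AVG(salary) = 83333.33
Filtering: salary > 83333.33
  Jack (110000) -> MATCH
  Sam (120000) -> MATCH


2 rows:
Jack, 110000
Sam, 120000


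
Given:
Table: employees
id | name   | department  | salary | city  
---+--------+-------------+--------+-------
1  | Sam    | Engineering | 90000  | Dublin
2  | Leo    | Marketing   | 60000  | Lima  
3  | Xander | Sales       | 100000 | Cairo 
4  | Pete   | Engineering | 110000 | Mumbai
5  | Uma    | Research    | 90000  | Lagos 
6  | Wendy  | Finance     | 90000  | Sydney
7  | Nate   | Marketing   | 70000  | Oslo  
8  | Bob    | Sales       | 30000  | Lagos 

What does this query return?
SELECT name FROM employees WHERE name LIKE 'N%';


LIKE 'N%' matches names starting with 'N'
Matching: 1

1 rows:
Nate


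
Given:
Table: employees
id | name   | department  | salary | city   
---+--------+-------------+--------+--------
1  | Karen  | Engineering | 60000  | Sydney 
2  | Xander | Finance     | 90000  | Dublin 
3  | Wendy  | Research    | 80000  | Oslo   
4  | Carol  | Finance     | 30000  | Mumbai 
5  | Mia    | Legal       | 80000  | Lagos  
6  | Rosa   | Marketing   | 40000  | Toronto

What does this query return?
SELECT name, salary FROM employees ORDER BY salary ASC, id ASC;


Sorting by salary ASC, then id ASC for ties

6 rows:
Carol, 30000
Rosa, 40000
Karen, 60000
Wendy, 80000
Mia, 80000
Xander, 90000


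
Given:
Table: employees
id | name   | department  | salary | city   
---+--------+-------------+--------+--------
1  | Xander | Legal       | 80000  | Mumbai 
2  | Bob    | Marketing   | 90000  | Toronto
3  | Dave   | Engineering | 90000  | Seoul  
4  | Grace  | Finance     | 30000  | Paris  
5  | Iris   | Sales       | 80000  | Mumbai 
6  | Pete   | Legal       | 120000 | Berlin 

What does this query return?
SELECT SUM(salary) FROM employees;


SUM(salary) = 80000 + 90000 + 90000 + 30000 + 80000 + 120000 = 490000

490000


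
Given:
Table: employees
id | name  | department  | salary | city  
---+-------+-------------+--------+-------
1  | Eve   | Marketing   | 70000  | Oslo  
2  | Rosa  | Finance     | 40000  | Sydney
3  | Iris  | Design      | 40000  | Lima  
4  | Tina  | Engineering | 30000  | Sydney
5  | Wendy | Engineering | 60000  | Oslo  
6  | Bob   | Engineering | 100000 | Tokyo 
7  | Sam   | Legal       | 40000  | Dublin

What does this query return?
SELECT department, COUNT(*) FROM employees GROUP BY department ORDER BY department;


Assigning each row to its department group:
  Eve -> Marketing
  Rosa -> Finance
  Iris -> Design
  Tina -> Engineering
  Wendy -> Engineering
  Bob -> Engineering
  Sam -> Legal


5 groups:
Design, 1
Engineering, 3
Finance, 1
Legal, 1
Marketing, 1


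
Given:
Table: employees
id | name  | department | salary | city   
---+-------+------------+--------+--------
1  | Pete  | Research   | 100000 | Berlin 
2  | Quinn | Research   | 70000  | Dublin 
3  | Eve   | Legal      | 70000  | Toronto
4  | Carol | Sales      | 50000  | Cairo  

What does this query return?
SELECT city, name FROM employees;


Projecting columns: city, name

4 rows:
Berlin, Pete
Dublin, Quinn
Toronto, Eve
Cairo, Carol


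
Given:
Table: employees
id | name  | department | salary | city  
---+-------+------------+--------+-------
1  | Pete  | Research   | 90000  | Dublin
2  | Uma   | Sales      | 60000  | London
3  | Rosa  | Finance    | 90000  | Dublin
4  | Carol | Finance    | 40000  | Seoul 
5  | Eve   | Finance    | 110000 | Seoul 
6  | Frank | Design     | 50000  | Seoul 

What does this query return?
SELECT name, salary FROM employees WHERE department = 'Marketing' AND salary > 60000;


Filtering: department = 'Marketing' AND salary > 60000
Matching: 0 rows

Empty result set (0 rows)


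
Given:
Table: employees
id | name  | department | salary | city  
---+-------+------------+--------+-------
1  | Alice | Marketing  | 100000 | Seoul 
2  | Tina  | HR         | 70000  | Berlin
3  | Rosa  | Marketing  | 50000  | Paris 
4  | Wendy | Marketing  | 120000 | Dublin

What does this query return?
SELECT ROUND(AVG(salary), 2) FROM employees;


SUM(salary) = 340000
COUNT = 4
ROUND(AVG, 2) = ROUND(340000 / 4, 2) = 85000.0

85000.0


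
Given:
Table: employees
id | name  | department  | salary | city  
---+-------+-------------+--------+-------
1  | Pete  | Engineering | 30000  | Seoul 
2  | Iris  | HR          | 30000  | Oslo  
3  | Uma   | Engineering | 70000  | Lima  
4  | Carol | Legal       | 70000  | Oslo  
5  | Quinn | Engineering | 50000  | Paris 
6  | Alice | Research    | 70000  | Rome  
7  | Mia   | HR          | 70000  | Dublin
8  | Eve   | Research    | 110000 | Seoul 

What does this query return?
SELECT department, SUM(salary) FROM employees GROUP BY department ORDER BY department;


Summing salary within each department:
  Engineering: 30000 + 70000 + 50000 = 150000
  HR: 30000 + 70000 = 100000
  Legal: 70000 = 70000
  Research: 70000 + 110000 = 180000


4 groups:
Engineering, 150000
HR, 100000
Legal, 70000
Research, 180000


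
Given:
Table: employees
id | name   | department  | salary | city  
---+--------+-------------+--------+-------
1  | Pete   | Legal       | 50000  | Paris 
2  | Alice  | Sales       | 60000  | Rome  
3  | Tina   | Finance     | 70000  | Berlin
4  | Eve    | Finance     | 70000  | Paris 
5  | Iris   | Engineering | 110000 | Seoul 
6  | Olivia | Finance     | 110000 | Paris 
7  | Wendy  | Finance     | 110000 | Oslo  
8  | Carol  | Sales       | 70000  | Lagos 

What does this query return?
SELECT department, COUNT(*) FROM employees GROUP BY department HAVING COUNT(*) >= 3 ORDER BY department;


Groups with count >= 3:
  Finance: 4 -> PASS
  Engineering: 1 -> filtered out
  Legal: 1 -> filtered out
  Sales: 2 -> filtered out


1 groups:
Finance, 4


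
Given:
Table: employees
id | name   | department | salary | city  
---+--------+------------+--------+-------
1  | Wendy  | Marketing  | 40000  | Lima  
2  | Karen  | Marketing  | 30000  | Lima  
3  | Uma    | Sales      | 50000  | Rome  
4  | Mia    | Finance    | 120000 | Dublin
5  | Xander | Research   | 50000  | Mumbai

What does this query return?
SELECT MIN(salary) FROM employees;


Salaries: 40000, 30000, 50000, 120000, 50000
MIN = 30000

30000


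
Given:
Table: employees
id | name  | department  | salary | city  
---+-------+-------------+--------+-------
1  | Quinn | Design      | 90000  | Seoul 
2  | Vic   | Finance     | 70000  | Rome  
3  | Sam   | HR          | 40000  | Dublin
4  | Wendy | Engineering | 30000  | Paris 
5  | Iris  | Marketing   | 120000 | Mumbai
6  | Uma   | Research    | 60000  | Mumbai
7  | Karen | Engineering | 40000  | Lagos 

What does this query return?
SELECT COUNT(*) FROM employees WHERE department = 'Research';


Counting rows where department = 'Research'
  Uma -> MATCH


1


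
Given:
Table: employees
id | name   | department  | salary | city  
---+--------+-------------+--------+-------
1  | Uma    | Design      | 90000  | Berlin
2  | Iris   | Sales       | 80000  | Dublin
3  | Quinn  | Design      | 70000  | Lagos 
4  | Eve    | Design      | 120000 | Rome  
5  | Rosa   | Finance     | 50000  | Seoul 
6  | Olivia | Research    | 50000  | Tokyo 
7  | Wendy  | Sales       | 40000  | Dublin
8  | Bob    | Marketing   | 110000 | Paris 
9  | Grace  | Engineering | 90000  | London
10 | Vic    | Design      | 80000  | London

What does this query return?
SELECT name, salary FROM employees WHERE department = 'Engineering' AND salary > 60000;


Filtering: department = 'Engineering' AND salary > 60000
Matching: 1 rows

1 rows:
Grace, 90000


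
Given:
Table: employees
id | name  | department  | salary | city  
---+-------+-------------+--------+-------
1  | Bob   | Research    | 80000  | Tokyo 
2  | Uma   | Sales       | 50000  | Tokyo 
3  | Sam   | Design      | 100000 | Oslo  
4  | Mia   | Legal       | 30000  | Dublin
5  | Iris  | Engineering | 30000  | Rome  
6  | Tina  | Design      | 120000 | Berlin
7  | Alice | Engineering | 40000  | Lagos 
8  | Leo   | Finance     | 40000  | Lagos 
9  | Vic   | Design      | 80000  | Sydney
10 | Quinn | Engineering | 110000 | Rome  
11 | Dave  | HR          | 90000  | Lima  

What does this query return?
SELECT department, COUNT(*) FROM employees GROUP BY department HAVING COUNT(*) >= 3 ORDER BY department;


Groups with count >= 3:
  Design: 3 -> PASS
  Engineering: 3 -> PASS
  Finance: 1 -> filtered out
  HR: 1 -> filtered out
  Legal: 1 -> filtered out
  Research: 1 -> filtered out
  Sales: 1 -> filtered out


2 groups:
Design, 3
Engineering, 3


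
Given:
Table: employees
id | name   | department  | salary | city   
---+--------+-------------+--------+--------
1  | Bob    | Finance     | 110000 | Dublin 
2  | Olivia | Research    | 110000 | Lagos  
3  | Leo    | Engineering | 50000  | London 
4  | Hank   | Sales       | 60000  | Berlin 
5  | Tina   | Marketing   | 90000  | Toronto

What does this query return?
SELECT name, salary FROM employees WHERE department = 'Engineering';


Filtering: department = 'Engineering'
Matching rows: 1

1 rows:
Leo, 50000


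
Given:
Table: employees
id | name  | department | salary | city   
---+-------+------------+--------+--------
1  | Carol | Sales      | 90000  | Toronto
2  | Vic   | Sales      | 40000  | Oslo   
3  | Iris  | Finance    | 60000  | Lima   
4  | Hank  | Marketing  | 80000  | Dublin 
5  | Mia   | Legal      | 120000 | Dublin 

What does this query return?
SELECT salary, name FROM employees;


Projecting columns: salary, name

5 rows:
90000, Carol
40000, Vic
60000, Iris
80000, Hank
120000, Mia


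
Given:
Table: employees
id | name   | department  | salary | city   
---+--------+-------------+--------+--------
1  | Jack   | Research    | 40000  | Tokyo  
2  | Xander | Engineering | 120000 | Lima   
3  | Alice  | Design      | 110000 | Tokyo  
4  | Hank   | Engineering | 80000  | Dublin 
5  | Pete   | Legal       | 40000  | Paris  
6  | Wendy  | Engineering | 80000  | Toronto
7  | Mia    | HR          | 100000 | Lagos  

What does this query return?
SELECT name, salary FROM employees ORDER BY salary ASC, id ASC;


Sorting by salary ASC, then id ASC for ties

7 rows:
Jack, 40000
Pete, 40000
Hank, 80000
Wendy, 80000
Mia, 100000
Alice, 110000
Xander, 120000


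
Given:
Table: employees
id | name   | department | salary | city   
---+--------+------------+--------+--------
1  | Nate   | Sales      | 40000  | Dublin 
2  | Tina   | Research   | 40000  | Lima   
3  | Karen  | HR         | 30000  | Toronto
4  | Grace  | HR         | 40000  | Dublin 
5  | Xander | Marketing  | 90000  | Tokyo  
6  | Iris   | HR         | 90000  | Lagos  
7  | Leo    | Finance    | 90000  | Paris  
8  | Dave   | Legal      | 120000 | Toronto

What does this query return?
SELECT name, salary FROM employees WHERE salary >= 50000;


Filtering: salary >= 50000
Matching: 4 rows

4 rows:
Xander, 90000
Iris, 90000
Leo, 90000
Dave, 120000


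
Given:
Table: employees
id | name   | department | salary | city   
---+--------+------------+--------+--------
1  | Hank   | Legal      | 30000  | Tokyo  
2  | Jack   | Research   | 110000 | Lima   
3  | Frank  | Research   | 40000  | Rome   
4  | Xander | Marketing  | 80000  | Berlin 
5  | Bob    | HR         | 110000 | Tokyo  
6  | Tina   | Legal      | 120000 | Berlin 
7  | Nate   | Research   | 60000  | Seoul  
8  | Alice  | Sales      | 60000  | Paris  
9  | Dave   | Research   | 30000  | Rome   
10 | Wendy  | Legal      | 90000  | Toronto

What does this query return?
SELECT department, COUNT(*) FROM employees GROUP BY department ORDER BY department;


Assigning each row to its department group:
  Hank -> Legal
  Jack -> Research
  Frank -> Research
  Xander -> Marketing
  Bob -> HR
  Tina -> Legal
  Nate -> Research
  Alice -> Sales
  Dave -> Research
  Wendy -> Legal


5 groups:
HR, 1
Legal, 3
Marketing, 1
Research, 4
Sales, 1


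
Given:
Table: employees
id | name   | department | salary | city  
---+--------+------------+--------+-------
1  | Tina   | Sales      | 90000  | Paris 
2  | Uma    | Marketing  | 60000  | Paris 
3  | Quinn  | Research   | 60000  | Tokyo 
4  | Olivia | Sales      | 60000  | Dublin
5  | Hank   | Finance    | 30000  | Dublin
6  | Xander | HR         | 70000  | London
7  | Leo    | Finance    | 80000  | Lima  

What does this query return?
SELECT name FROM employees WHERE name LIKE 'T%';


LIKE 'T%' matches names starting with 'T'
Matching: 1

1 rows:
Tina


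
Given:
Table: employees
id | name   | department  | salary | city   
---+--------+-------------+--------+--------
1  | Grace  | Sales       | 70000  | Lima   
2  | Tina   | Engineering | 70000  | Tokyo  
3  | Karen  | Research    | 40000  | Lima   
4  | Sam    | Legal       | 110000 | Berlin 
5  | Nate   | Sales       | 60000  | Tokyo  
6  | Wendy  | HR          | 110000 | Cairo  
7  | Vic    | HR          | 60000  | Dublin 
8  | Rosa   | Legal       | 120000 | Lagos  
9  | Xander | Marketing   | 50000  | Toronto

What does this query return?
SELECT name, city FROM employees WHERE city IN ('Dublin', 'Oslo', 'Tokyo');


Filtering: city IN ('Dublin', 'Oslo', 'Tokyo')
Matching: 3 rows

3 rows:
Tina, Tokyo
Nate, Tokyo
Vic, Dublin


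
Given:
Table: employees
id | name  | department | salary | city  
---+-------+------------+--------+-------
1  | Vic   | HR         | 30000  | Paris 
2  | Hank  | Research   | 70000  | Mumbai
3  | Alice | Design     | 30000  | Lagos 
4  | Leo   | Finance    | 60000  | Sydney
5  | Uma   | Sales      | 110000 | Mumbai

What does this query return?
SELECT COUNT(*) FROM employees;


COUNT(*) counts all rows

5


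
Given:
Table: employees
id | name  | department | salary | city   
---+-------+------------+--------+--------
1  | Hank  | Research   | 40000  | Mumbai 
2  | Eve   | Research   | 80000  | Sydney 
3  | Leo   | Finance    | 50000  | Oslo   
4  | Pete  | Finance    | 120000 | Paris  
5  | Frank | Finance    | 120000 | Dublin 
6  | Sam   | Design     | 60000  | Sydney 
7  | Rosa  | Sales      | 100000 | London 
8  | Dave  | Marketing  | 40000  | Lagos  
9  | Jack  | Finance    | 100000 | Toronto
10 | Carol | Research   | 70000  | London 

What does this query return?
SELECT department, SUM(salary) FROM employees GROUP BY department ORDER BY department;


Summing salary within each department:
  Design: 60000 = 60000
  Finance: 50000 + 120000 + 120000 + 100000 = 390000
  Marketing: 40000 = 40000
  Research: 40000 + 80000 + 70000 = 190000
  Sales: 100000 = 100000


5 groups:
Design, 60000
Finance, 390000
Marketing, 40000
Research, 190000
Sales, 100000


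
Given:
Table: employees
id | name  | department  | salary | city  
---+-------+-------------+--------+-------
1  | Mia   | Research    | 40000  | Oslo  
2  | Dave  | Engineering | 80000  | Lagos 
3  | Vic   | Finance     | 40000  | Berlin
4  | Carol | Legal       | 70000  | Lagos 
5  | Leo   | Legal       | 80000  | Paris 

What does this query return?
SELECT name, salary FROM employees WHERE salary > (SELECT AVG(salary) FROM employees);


Subquery: AVG(salary) = 62000.0
Filtering: salary > 62000.0
  Dave (80000) -> MATCH
  Carol (70000) -> MATCH
  Leo (80000) -> MATCH


3 rows:
Dave, 80000
Carol, 70000
Leo, 80000


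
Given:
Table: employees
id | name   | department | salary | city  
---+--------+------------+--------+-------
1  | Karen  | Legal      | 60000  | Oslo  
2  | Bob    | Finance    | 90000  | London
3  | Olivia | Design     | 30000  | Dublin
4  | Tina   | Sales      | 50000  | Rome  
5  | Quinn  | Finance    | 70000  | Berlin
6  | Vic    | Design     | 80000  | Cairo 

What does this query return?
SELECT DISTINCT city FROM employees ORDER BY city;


All 'city' values (row order): Oslo, London, Dublin, Rome, Berlin, Cairo
Removing duplicates leaves 6 unique value(s).

6 values:
Berlin
Cairo
Dublin
London
Oslo
Rome


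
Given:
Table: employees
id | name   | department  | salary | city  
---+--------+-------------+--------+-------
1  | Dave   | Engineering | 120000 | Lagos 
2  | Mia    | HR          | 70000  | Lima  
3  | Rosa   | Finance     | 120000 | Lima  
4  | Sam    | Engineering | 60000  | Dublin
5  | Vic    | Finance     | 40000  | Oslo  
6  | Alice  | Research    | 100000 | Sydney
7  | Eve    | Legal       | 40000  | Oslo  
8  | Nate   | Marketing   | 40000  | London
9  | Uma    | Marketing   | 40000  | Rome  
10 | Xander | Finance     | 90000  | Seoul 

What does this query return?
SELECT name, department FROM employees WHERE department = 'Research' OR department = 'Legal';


Filtering: department = 'Research' OR 'Legal'
Matching: 2 rows

2 rows:
Alice, Research
Eve, Legal


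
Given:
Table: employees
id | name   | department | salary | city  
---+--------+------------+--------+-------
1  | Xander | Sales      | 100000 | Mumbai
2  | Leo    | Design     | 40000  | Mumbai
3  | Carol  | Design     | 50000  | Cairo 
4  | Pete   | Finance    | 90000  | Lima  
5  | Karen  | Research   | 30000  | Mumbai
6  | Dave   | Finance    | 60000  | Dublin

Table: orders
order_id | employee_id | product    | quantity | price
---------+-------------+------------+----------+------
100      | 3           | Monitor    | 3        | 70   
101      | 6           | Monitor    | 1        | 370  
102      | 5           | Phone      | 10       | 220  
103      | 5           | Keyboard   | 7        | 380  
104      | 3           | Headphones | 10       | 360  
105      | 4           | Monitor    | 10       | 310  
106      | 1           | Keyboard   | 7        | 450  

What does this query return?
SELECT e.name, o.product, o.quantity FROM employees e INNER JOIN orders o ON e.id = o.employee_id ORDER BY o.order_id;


Joining employees.id = orders.employee_id:
  employee Carol (id=3) -> order Monitor
  employee Dave (id=6) -> order Monitor
  employee Karen (id=5) -> order Phone
  employee Karen (id=5) -> order Keyboard
  employee Carol (id=3) -> order Headphones
  employee Pete (id=4) -> order Monitor
  employee Xander (id=1) -> order Keyboard


7 rows:
Carol, Monitor, 3
Dave, Monitor, 1
Karen, Phone, 10
Karen, Keyboard, 7
Carol, Headphones, 10
Pete, Monitor, 10
Xander, Keyboard, 7


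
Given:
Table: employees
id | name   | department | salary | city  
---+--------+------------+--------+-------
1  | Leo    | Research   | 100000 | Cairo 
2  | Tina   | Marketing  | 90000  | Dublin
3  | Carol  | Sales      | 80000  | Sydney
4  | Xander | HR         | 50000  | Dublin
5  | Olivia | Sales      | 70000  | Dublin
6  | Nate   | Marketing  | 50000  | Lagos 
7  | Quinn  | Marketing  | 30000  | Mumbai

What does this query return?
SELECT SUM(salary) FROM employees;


SUM(salary) = 100000 + 90000 + 80000 + 50000 + 70000 + 50000 + 30000 = 470000

470000


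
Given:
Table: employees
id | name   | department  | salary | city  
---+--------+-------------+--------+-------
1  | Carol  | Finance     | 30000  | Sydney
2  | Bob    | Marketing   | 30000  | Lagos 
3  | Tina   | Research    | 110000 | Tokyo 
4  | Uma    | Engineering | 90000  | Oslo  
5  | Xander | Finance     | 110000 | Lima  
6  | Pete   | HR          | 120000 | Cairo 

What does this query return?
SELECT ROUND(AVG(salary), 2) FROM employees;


SUM(salary) = 490000
COUNT = 6
ROUND(AVG, 2) = ROUND(490000 / 6, 2) = 81666.67

81666.67


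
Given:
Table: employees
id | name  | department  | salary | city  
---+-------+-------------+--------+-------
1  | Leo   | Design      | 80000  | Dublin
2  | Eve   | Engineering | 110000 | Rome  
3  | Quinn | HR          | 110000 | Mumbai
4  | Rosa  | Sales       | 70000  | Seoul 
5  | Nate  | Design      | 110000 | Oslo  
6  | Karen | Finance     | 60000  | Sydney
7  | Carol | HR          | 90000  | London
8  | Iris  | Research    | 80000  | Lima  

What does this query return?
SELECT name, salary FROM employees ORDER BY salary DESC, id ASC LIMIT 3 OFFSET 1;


Sort by salary DESC (id ASC tiebreak), then skip 1 and take 3
Rows 2 through 4

3 rows:
Quinn, 110000
Nate, 110000
Carol, 90000


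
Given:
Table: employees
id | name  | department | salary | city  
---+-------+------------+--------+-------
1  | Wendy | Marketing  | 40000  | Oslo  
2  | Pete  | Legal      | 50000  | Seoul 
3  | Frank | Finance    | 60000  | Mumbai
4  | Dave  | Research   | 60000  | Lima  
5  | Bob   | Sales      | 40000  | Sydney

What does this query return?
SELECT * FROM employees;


SELECT * returns all 5 rows with all columns

5 rows:
1, Wendy, Marketing, 40000, Oslo
2, Pete, Legal, 50000, Seoul
3, Frank, Finance, 60000, Mumbai
4, Dave, Research, 60000, Lima
5, Bob, Sales, 40000, Sydney


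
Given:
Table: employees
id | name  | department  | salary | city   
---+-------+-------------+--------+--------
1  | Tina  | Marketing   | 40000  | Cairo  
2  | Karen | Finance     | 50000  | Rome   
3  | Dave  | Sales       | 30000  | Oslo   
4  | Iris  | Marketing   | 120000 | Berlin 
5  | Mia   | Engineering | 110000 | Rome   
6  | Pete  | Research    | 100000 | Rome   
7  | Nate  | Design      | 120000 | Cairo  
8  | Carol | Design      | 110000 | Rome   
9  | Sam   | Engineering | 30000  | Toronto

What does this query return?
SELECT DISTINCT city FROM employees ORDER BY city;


All 'city' values (row order): Cairo, Rome, Oslo, Berlin, Rome, Rome, Cairo, Rome, Toronto
Removing duplicates leaves 5 unique value(s).

5 values:
Berlin
Cairo
Oslo
Rome
Toronto


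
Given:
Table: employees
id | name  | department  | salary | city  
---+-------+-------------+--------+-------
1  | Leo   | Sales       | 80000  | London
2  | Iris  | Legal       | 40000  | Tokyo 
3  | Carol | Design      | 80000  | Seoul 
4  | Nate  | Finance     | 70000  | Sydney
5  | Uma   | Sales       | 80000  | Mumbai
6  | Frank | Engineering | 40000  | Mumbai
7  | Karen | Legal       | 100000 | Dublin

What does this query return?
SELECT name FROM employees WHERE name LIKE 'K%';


LIKE 'K%' matches names starting with 'K'
Matching: 1

1 rows:
Karen


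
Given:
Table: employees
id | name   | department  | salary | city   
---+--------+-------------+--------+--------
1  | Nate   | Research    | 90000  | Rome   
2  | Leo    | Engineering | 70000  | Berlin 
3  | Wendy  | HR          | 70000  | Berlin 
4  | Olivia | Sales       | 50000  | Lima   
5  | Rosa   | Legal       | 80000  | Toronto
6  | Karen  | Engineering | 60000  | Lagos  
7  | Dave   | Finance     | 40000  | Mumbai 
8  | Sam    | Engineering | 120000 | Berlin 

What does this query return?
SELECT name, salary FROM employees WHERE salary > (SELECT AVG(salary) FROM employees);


Subquery: AVG(salary) = 72500.0
Filtering: salary > 72500.0
  Nate (90000) -> MATCH
  Rosa (80000) -> MATCH
  Sam (120000) -> MATCH


3 rows:
Nate, 90000
Rosa, 80000
Sam, 120000
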